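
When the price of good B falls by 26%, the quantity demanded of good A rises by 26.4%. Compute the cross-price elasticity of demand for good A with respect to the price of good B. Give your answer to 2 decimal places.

-1.02

ε = (%ΔQ of good A) / (%ΔP of good B) = (26.4%) / (-26%) ≈ -1.02.
Negative cross-price elasticity: complements.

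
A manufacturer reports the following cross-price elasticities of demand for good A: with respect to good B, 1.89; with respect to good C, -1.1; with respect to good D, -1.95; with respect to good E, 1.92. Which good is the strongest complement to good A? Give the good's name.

good D

Complements have ε < 0. The most negative value is -1.95 (good D).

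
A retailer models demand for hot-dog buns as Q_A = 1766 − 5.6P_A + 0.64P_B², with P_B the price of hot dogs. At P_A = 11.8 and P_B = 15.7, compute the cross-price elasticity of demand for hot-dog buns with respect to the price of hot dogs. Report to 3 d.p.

At P_A = 11.8 and P_B = 15.7: Q_A = 1857.674.
∂Q_A/∂P_B = 1.28P_B = 1.28(15.7) = 20.0960.
ε = (∂Q_A/∂P_B)(P_B/Q_A) = 20.0960 × (15.7/1857.674) ≈ 0.170.

0.170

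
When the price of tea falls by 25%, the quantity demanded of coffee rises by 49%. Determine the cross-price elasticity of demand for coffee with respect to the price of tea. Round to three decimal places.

ε = (%ΔQ of coffee) / (%ΔP of tea) = (49%) / (-25%) ≈ -1.960.
Negative cross-price elasticity: complements.

-1.960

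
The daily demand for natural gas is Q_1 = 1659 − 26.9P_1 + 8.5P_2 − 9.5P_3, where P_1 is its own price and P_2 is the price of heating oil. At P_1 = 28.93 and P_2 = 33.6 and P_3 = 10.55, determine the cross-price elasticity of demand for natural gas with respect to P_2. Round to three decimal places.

0.268

At P_1 = 28.93 and P_2 = 33.6 and P_3 = 10.55: Q_1 = 1066.158.
∂Q_1/∂P_2 = 8.5.
ε = (∂Q_1/∂P_2)(P_2/Q_1) = 8.5 × (33.6/1066.158) ≈ 0.268.
Since ε > 0, natural gas and heating oil are substitutes.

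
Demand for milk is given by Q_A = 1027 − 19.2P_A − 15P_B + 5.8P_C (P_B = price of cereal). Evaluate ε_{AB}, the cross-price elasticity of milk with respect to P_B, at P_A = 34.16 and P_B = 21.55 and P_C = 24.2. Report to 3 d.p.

-1.717

At P_A = 34.16 and P_B = 21.55 and P_C = 24.2: Q_A = 188.238.
∂Q_A/∂P_B = -15.
ε = (∂Q_A/∂P_B)(P_B/Q_A) = -15 × (21.55/188.238) ≈ -1.717.
Since ε < 0, milk and cereal are complements.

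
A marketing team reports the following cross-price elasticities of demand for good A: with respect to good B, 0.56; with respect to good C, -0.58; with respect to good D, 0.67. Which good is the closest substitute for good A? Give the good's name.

good D

Substitutes have ε > 0. Among the positive values, 0.67 (good D) is largest.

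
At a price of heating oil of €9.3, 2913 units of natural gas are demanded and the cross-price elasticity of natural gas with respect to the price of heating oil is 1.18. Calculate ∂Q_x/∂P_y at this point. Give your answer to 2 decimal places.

ε = (∂Q_x/∂P_y)·(P_y/Q_x) ⇒ ∂Q_x/∂P_y = ε·Q_x/P_y = 1.18 × 2913/9.3 ≈ 369.61.

369.61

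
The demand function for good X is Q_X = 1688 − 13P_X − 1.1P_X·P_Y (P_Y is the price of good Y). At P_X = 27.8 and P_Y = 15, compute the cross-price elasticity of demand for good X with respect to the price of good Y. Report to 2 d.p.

-0.53

At P_X = 27.8 and P_Y = 15: Q_X = 867.9.
∂Q_X/∂P_Y = -1.1P_X = -1.1(27.8) = -30.5800.
ε = (∂Q_X/∂P_Y)(P_Y/Q_X) = -30.5800 × (15/867.9) ≈ -0.53.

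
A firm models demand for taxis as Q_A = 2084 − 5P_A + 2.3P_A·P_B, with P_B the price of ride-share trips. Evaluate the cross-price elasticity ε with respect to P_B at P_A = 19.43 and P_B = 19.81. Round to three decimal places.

At P_A = 19.43 and P_B = 19.81: Q_A = 2872.139.
∂Q_A/∂P_B = 2.3P_A = 2.3(19.43) = 44.6890.
ε = (∂Q_A/∂P_B)(P_B/Q_A) = 44.6890 × (19.81/2872.139) ≈ 0.308.
ε > 0: substitutes.

0.308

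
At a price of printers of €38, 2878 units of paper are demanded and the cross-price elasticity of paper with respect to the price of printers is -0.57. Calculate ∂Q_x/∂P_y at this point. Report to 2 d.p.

ε = (∂Q_x/∂P_y)·(P_y/Q_x) ⇒ ∂Q_x/∂P_y = ε·Q_x/P_y = -0.57 × 2878/38 ≈ -43.17.

-43.17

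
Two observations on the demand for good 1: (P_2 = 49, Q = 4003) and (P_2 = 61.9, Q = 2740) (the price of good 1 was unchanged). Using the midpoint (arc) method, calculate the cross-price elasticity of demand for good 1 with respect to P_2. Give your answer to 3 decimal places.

-1.610

ΔQ_1 = 2740 − 4003 = -1263; ΔP_2 = 61.9 − 49 = 12.9.
Midpoints: Q̄_1 = 3371.5, P̄_2 = 55.45.
ε = (ΔQ_1/Q̄_1)/(ΔP_2/P̄_2) = (-1263/3371.5)/(12.9/55.45) ≈ -1.610.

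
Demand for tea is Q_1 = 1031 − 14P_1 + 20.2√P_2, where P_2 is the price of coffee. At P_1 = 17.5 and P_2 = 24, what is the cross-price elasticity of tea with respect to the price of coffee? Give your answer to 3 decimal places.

At P_1 = 17.5 and P_2 = 24: Q_1 = 884.959.
∂Q_1/∂P_2 = 20.2/(2√P_2) = 20.2/(2√24) = 2.0617.
ε = (∂Q_1/∂P_2)(P_2/Q_1) = 2.0617 × (24/884.959) ≈ 0.056.

0.056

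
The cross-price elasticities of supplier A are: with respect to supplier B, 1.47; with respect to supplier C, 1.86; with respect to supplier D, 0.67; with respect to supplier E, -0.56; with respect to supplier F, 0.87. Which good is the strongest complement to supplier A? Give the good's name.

Complements have ε < 0. The most negative value is -0.56 (supplier E).

supplier E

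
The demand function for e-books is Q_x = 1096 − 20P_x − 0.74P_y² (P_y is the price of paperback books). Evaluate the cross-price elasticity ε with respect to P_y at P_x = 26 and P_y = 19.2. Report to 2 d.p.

-1.80

At P_x = 26 and P_y = 19.2: Q_x = 303.206.
∂Q_x/∂P_y = -1.48P_y = -1.48(19.2) = -28.4160.
ε = (∂Q_x/∂P_y)(P_y/Q_x) = -28.4160 × (19.2/303.206) ≈ -1.80.
ε < 0: complements.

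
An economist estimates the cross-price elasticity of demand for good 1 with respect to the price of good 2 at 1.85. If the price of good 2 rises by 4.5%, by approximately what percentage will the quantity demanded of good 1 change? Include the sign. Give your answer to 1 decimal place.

8.3%

%ΔQ ≈ ε × %ΔP of good 2 = 1.85 × (4.5%) = 8.3%.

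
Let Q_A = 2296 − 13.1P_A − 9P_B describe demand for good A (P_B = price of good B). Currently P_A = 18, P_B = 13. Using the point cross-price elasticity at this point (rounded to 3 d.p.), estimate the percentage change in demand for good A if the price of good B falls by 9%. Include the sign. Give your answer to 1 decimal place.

0.5%

At P_A = 18, P_B = 13: Q_A = 1943.2.
∂Q_A/∂P_B = -9.
ε = (∂Q_A/∂P_B)(P_B/Q_A) = -9.0000 × 13/1943.2 ≈ -0.060.
%ΔQ_A ≈ ε × %ΔP_B = -0.060 × (-9%) = 0.5%.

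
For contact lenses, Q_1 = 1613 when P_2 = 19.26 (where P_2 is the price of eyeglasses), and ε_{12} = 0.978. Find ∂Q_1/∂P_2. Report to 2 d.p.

ε = (∂Q_1/∂P_2)·(P_2/Q_1) ⇒ ∂Q_1/∂P_2 = ε·Q_1/P_2 = 0.978 × 1613/19.26 ≈ 81.91.

81.91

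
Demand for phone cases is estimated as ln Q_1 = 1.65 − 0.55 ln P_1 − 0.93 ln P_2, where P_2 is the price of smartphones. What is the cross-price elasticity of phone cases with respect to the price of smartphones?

-0.93

In a log-linear (constant-elasticity) demand function, the coefficient on ln P_2 is the cross-price elasticity.
ε = -0.93. Negative, so phone cases and smartphones are complements.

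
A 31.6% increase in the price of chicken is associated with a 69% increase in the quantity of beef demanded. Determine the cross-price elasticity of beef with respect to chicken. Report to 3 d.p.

2.184

ε = (%ΔQ of beef) / (%ΔP of chicken) = (69%) / (31.6%) ≈ 2.184.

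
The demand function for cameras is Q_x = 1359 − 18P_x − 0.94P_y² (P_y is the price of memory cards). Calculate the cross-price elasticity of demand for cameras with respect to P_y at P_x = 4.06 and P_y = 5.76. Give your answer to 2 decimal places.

At P_x = 4.06 and P_y = 5.76: Q_x = 1254.733.
∂Q_x/∂P_y = -1.88P_y = -1.88(5.76) = -10.8288.
ε = (∂Q_x/∂P_y)(P_y/Q_x) = -10.8288 × (5.76/1254.733) ≈ -0.05.
ε < 0: complements.

-0.05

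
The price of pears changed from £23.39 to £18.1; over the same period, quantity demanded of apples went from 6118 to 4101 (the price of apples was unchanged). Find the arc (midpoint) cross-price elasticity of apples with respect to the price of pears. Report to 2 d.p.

1.55

ΔQ_A = 4101 − 6118 = -2017; ΔP_B = 18.1 − 23.39 = -5.29.
Midpoints: Q̄_A = 5109.5, P̄_B = 20.75.
ε = (ΔQ_A/Q̄_A)/(ΔP_B/P̄_B) = (-2017/5109.5)/(-5.29/20.75) ≈ 1.55.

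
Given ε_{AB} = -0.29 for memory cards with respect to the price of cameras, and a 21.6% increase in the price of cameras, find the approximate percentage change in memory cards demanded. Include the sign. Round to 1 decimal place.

-6.3%

%ΔQ ≈ ε × %ΔP of cameras = -0.29 × (21.6%) = -6.3%.
Demand for memory cards falls by about 6.3%.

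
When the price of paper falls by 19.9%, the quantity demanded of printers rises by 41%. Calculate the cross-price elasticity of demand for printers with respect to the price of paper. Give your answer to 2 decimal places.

ε = (%ΔQ of printers) / (%ΔP of paper) = (41%) / (-19.9%) ≈ -2.06.
Negative cross-price elasticity: complements.

-2.06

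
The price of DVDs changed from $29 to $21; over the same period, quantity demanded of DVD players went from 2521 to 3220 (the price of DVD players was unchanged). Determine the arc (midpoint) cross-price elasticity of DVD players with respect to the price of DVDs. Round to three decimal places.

-0.761

ΔQ_A = 3220 − 2521 = 699; ΔP_B = 21 − 29 = -8.
Midpoints: Q̄_A = 2870.5, P̄_B = 25.00.
ε = (ΔQ_A/Q̄_A)/(ΔP_B/P̄_B) = (699/2870.5)/(-8/25.00) ≈ -0.761.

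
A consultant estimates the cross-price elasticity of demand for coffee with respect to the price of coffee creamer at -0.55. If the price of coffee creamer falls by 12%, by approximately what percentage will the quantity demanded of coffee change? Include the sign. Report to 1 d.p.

%ΔQ ≈ ε × %ΔP of coffee creamer = -0.55 × (-12%) = 6.6%.

6.6%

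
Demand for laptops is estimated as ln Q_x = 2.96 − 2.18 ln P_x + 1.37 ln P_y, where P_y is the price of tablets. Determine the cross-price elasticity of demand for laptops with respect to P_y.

1.37

In a log-linear (constant-elasticity) demand function, the coefficient on ln P_y is the cross-price elasticity.
ε = 1.37. Positive, so laptops and tablets are substitutes.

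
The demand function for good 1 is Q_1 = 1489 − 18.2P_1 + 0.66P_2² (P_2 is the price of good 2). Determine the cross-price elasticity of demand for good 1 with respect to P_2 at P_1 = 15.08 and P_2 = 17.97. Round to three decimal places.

At P_1 = 15.08 and P_2 = 17.97: Q_1 = 1427.672.
∂Q_1/∂P_2 = 1.32P_2 = 1.32(17.97) = 23.7204.
ε = (∂Q_1/∂P_2)(P_2/Q_1) = 23.7204 × (17.97/1427.672) ≈ 0.299.

0.299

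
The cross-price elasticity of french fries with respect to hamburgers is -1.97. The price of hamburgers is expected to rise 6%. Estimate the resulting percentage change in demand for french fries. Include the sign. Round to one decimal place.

%ΔQ ≈ ε × %ΔP of hamburgers = -1.97 × (6%) = -11.8%.

-11.8%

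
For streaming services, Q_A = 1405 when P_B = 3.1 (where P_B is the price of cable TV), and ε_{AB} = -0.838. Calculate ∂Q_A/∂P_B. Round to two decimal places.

-379.80

ε = (∂Q_A/∂P_B)·(P_B/Q_A) ⇒ ∂Q_A/∂P_B = ε·Q_A/P_B = -0.838 × 1405/3.1 ≈ -379.80.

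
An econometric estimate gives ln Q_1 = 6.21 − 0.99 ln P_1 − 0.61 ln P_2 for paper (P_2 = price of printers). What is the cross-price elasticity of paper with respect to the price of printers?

-0.61

In a log-linear (constant-elasticity) demand function, the coefficient on ln P_2 is the cross-price elasticity.
ε = -0.61. Negative, so paper and printers are complements.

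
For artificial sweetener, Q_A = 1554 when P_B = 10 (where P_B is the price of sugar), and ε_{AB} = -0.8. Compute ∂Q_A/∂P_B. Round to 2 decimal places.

ε = (∂Q_A/∂P_B)·(P_B/Q_A) ⇒ ∂Q_A/∂P_B = ε·Q_A/P_B = -0.8 × 1554/10 ≈ -124.32.

-124.32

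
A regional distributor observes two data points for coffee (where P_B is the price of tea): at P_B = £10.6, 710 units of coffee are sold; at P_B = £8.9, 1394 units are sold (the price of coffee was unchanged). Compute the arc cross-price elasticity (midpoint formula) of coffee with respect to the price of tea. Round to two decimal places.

ΔQ_A = 1394 − 710 = 684; ΔP_B = 8.9 − 10.6 = -1.7.
Midpoints: Q̄_A = 1052.0, P̄_B = 9.75.
ε = (ΔQ_A/Q̄_A)/(ΔP_B/P̄_B) = (684/1052.0)/(-1.7/9.75) ≈ -3.73.
ε < 0: coffee and tea are complements.

-3.73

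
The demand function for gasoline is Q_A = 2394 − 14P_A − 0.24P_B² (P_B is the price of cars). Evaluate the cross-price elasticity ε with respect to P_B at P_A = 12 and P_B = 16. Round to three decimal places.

-0.057

At P_A = 12 and P_B = 16: Q_A = 2164.56.
∂Q_A/∂P_B = -0.48P_B = -0.48(16) = -7.6800.
ε = (∂Q_A/∂P_B)(P_B/Q_A) = -7.6800 × (16/2164.56) ≈ -0.057.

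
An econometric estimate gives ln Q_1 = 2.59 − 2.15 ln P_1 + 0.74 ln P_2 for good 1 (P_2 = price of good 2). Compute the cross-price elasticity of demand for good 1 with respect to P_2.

In a log-linear (constant-elasticity) demand function, the coefficient on ln P_2 is the cross-price elasticity.
ε = 0.74. Positive, so good 1 and good 2 are substitutes.

0.74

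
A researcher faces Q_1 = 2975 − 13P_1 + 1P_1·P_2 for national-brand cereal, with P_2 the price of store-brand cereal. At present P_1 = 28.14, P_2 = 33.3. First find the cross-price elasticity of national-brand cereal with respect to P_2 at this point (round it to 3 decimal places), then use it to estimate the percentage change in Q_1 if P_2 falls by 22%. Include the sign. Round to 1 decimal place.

-5.8%

At P_1 = 28.14, P_2 = 33.3: Q_1 = 3546.242.
∂Q_1/∂P_2 = 1P_1 = 28.1400.
ε = (∂Q_1/∂P_2)(P_2/Q_1) = 28.1400 × 33.3/3546.242 ≈ 0.264.
%ΔQ_1 ≈ ε × %ΔP_2 = 0.264 × (-22%) = -5.8%.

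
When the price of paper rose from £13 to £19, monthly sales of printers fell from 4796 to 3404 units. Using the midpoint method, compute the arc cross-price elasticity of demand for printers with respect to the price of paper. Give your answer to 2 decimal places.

ΔQ_A = 3404 − 4796 = -1392; ΔP_B = 19 − 13 = 6.
Midpoints: Q̄_A = 4100.0, P̄_B = 16.00.
ε = (ΔQ_A/Q̄_A)/(ΔP_B/P̄_B) = (-1392/4100.0)/(6/16.00) ≈ -0.91.

-0.91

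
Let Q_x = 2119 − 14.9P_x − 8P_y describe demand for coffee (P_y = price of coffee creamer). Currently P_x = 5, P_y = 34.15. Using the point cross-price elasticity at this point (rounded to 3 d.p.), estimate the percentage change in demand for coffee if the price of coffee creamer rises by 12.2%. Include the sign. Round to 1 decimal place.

-1.9%

At P_x = 5, P_y = 34.15: Q_x = 1771.3.
∂Q_x/∂P_y = -8.
ε = (∂Q_x/∂P_y)(P_y/Q_x) = -8.0000 × 34.15/1771.3 ≈ -0.154.
%ΔQ_x ≈ ε × %ΔP_y = -0.154 × (12.2%) = -1.9%.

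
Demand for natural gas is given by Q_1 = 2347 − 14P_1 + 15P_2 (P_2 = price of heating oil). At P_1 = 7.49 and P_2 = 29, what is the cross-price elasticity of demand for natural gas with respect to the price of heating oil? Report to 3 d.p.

At P_1 = 7.49 and P_2 = 29: Q_1 = 2677.14.
∂Q_1/∂P_2 = 15.
ε = (∂Q_1/∂P_2)(P_2/Q_1) = 15 × (29/2677.14) ≈ 0.162.
Since ε > 0, natural gas and heating oil are substitutes.

0.162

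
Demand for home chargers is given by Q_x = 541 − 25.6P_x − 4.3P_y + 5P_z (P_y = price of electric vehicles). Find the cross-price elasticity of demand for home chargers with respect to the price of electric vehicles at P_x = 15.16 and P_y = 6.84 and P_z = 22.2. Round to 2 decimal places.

-0.13

At P_x = 15.16 and P_y = 6.84 and P_z = 22.2: Q_x = 234.492.
∂Q_x/∂P_y = -4.3.
ε = (∂Q_x/∂P_y)(P_y/Q_x) = -4.3 × (6.84/234.492) ≈ -0.13.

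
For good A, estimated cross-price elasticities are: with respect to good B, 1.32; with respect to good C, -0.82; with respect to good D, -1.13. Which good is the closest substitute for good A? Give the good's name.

Substitutes have ε > 0. Among the positive values, 1.32 (good B) is largest.

good B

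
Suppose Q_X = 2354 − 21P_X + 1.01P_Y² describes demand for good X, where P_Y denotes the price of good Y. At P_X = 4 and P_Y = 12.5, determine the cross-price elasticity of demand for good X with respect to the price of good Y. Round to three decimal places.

0.130

At P_X = 4 and P_Y = 12.5: Q_X = 2427.812.
∂Q_X/∂P_Y = 2.02P_Y = 2.02(12.5) = 25.2500.
ε = (∂Q_X/∂P_Y)(P_Y/Q_X) = 25.2500 × (12.5/2427.812) ≈ 0.130.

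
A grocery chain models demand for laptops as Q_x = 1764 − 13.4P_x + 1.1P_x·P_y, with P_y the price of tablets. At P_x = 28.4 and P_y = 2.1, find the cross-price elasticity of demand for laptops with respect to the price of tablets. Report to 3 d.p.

0.045

At P_x = 28.4 and P_y = 2.1: Q_x = 1449.044.
∂Q_x/∂P_y = 1.1P_x = 1.1(28.4) = 31.2400.
ε = (∂Q_x/∂P_y)(P_y/Q_x) = 31.2400 × (2.1/1449.044) ≈ 0.045.
ε > 0: substitutes.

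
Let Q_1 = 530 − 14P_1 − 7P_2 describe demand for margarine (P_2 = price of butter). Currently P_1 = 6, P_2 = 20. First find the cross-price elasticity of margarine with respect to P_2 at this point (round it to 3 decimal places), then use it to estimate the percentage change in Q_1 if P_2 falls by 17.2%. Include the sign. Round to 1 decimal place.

7.9%

At P_1 = 6, P_2 = 20: Q_1 = 306.
∂Q_1/∂P_2 = -7.
ε = (∂Q_1/∂P_2)(P_2/Q_1) = -7.0000 × 20/306 ≈ -0.458.
%ΔQ_1 ≈ ε × %ΔP_2 = -0.458 × (-17.2%) = 7.9%.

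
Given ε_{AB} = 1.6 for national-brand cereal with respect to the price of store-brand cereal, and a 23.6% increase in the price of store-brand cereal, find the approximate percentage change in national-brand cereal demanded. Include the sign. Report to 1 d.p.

37.8%

%ΔQ ≈ ε × %ΔP of store-brand cereal = 1.6 × (23.6%) = 37.8%.
Demand for national-brand cereal rises by about 37.8%.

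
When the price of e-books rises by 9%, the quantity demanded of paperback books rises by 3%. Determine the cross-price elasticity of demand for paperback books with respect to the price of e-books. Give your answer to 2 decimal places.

0.33

ε = (%ΔQ of paperback books) / (%ΔP of e-books) = (3%) / (9%) ≈ 0.33.
Positive cross-price elasticity: substitutes.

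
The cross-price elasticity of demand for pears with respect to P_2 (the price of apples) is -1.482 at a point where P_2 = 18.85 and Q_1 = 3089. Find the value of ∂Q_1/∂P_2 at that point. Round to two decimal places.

-242.86

ε = (∂Q_1/∂P_2)·(P_2/Q_1) ⇒ ∂Q_1/∂P_2 = ε·Q_1/P_2 = -1.482 × 3089/18.85 ≈ -242.86.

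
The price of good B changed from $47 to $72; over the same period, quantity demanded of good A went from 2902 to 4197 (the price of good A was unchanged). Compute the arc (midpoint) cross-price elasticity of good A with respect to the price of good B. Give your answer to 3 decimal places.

0.868

ΔQ_A = 4197 − 2902 = 1295; ΔP_B = 72 − 47 = 25.
Midpoints: Q̄_A = 3549.5, P̄_B = 59.50.
ε = (ΔQ_A/Q̄_A)/(ΔP_B/P̄_B) = (1295/3549.5)/(25/59.50) ≈ 0.868.
ε > 0: good A and good B are substitutes.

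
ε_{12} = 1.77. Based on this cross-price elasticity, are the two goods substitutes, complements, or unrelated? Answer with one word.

substitutes

ε = 1.77 > 0, so a higher price of good 2 raises demand for good 1: substitutes.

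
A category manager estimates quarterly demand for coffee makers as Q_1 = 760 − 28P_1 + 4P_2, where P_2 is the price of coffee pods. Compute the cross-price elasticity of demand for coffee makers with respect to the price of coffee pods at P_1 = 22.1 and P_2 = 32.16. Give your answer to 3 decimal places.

At P_1 = 22.1 and P_2 = 32.16: Q_1 = 269.84.
∂Q_1/∂P_2 = 4.
ε = (∂Q_1/∂P_2)(P_2/Q_1) = 4 × (32.16/269.84) ≈ 0.477.
Since ε > 0, coffee makers and coffee pods are substitutes.

0.477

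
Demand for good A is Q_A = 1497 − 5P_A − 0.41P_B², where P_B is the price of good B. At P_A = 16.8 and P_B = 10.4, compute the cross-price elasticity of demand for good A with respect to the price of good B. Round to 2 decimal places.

-0.06

At P_A = 16.8 and P_B = 10.4: Q_A = 1368.654.
∂Q_A/∂P_B = -0.82P_B = -0.82(10.4) = -8.5280.
ε = (∂Q_A/∂P_B)(P_B/Q_A) = -8.5280 × (10.4/1368.654) ≈ -0.06.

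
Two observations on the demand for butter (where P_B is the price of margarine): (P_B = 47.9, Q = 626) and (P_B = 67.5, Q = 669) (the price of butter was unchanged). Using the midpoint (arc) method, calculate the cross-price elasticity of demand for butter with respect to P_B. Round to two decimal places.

ΔQ_A = 669 − 626 = 43; ΔP_B = 67.5 − 47.9 = 19.6.
Midpoints: Q̄_A = 647.5, P̄_B = 57.70.
ε = (ΔQ_A/Q̄_A)/(ΔP_B/P̄_B) = (43/647.5)/(19.6/57.70) ≈ 0.20.

0.20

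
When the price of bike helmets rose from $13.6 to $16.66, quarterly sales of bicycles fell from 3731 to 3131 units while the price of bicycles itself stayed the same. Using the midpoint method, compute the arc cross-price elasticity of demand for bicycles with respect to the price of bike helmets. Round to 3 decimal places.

-0.865

ΔQ_A = 3131 − 3731 = -600; ΔP_B = 16.66 − 13.6 = 3.06.
Midpoints: Q̄_A = 3431.0, P̄_B = 15.13.
ε = (ΔQ_A/Q̄_A)/(ΔP_B/P̄_B) = (-600/3431.0)/(3.06/15.13) ≈ -0.865.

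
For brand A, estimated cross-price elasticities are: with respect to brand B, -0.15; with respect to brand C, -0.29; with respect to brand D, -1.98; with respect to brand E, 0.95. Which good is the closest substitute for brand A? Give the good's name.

Substitutes have ε > 0. Among the positive values, 0.95 (brand E) is largest.

brand E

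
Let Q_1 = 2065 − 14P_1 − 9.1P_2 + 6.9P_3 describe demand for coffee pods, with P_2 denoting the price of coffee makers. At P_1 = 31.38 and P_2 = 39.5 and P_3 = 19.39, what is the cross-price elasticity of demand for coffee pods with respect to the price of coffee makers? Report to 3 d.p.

At P_1 = 31.38 and P_2 = 39.5 and P_3 = 19.39: Q_1 = 1400.021.
∂Q_1/∂P_2 = -9.1.
ε = (∂Q_1/∂P_2)(P_2/Q_1) = -9.1 × (39.5/1400.021) ≈ -0.257.
Since ε < 0, coffee pods and coffee makers are complements.

-0.257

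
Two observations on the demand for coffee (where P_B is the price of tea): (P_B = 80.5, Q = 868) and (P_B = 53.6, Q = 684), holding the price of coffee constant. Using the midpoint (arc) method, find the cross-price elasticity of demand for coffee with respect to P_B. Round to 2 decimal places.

0.59

ΔQ_A = 684 − 868 = -184; ΔP_B = 53.6 − 80.5 = -26.9.
Midpoints: Q̄_A = 776.0, P̄_B = 67.05.
ε = (ΔQ_A/Q̄_A)/(ΔP_B/P̄_B) = (-184/776.0)/(-26.9/67.05) ≈ 0.59.
ε > 0: coffee and tea are substitutes.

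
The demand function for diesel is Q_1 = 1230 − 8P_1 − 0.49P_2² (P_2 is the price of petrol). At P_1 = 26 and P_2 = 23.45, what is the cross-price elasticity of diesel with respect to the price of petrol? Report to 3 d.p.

-0.716

At P_1 = 26 and P_2 = 23.45: Q_1 = 752.548.
∂Q_1/∂P_2 = -0.98P_2 = -0.98(23.45) = -22.9810.
ε = (∂Q_1/∂P_2)(P_2/Q_1) = -22.9810 × (23.45/752.548) ≈ -0.716.
ε < 0: complements.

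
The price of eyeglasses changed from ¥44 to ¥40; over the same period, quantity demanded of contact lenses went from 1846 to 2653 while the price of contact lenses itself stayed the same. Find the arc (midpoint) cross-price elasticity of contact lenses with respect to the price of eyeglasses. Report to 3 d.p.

ΔQ_A = 2653 − 1846 = 807; ΔP_B = 40 − 44 = -4.
Midpoints: Q̄_A = 2249.5, P̄_B = 42.00.
ε = (ΔQ_A/Q̄_A)/(ΔP_B/P̄_B) = (807/2249.5)/(-4/42.00) ≈ -3.767.

-3.767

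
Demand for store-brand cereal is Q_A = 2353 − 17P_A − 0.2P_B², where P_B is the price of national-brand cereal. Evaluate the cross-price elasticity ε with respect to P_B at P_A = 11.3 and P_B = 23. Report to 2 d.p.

-0.10

At P_A = 11.3 and P_B = 23: Q_A = 2055.1.
∂Q_A/∂P_B = -0.4P_B = -0.4(23) = -9.2000.
ε = (∂Q_A/∂P_B)(P_B/Q_A) = -9.2000 × (23/2055.1) ≈ -0.10.
ε < 0: complements.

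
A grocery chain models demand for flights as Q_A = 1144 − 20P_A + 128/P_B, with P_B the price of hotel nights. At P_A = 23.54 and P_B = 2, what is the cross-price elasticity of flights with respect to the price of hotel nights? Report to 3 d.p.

At P_A = 23.54 and P_B = 2: Q_A = 737.2.
∂Q_A/∂P_B = −128/P_B² = -32.0000.
ε = (∂Q_A/∂P_B)(P_B/Q_A) = -32.0000 × (2/737.2) ≈ -0.087.
ε < 0: complements.

-0.087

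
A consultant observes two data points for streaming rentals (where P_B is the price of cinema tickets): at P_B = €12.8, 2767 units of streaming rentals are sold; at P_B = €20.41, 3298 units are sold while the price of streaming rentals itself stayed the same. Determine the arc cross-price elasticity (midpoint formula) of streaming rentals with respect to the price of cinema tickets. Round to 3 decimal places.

0.382

ΔQ_A = 3298 − 2767 = 531; ΔP_B = 20.41 − 12.8 = 7.61.
Midpoints: Q̄_A = 3032.5, P̄_B = 16.61.
ε = (ΔQ_A/Q̄_A)/(ΔP_B/P̄_B) = (531/3032.5)/(7.61/16.61) ≈ 0.382.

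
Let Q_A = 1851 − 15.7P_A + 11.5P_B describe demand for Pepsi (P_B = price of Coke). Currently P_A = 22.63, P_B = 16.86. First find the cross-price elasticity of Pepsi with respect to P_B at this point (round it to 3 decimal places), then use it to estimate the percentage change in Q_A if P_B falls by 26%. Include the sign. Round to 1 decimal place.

-3.0%

At P_A = 22.63, P_B = 16.86: Q_A = 1689.599.
∂Q_A/∂P_B = 11.5.
ε = (∂Q_A/∂P_B)(P_B/Q_A) = 11.5000 × 16.86/1689.599 ≈ 0.115.
%ΔQ_A ≈ ε × %ΔP_B = 0.115 × (-26%) = -3.0%.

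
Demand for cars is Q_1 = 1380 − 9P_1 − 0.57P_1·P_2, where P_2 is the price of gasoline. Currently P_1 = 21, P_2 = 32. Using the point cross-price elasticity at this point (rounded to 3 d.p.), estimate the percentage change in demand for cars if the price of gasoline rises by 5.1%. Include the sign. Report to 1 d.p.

-2.4%

At P_1 = 21, P_2 = 32: Q_1 = 807.96.
∂Q_1/∂P_2 = -0.57P_1 = -11.9700.
ε = (∂Q_1/∂P_2)(P_2/Q_1) = -11.9700 × 32/807.96 ≈ -0.474.
%ΔQ_1 ≈ ε × %ΔP_2 = -0.474 × (5.1%) = -2.4%.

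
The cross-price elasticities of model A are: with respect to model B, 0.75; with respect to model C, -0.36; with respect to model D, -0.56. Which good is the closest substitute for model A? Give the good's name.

Substitutes have ε > 0. Among the positive values, 0.75 (model B) is largest.

model B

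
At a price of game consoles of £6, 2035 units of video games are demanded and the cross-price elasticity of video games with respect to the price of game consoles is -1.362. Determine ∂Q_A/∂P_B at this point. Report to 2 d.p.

ε = (∂Q_A/∂P_B)·(P_B/Q_A) ⇒ ∂Q_A/∂P_B = ε·Q_A/P_B = -1.362 × 2035/6 ≈ -461.95.

-461.95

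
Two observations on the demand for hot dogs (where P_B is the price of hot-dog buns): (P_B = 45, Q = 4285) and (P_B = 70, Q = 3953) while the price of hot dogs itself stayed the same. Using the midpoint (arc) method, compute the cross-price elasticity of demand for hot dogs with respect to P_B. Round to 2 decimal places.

-0.19

ΔQ_A = 3953 − 4285 = -332; ΔP_B = 70 − 45 = 25.
Midpoints: Q̄_A = 4119.0, P̄_B = 57.50.
ε = (ΔQ_A/Q̄_A)/(ΔP_B/P̄_B) = (-332/4119.0)/(25/57.50) ≈ -0.19.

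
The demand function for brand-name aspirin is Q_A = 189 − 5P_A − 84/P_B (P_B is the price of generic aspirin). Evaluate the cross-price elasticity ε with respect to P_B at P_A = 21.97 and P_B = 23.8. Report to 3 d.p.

At P_A = 21.97 and P_B = 23.8: Q_A = 75.621.
∂Q_A/∂P_B = 84/P_B² = 0.1483.
ε = (∂Q_A/∂P_B)(P_B/Q_A) = 0.1483 × (23.8/75.621) ≈ 0.047.
ε > 0: substitutes.

0.047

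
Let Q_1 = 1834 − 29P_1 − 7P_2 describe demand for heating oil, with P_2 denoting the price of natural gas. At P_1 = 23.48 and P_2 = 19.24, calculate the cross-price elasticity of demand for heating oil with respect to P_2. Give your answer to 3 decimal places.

At P_1 = 23.48 and P_2 = 19.24: Q_1 = 1018.4.
∂Q_1/∂P_2 = -7.
ε = (∂Q_1/∂P_2)(P_2/Q_1) = -7 × (19.24/1018.4) ≈ -0.132.

-0.132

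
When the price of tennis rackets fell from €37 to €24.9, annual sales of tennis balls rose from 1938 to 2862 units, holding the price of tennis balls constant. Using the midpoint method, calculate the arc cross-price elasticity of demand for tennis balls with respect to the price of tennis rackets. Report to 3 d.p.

-0.985

ΔQ_A = 2862 − 1938 = 924; ΔP_B = 24.9 − 37 = -12.1.
Midpoints: Q̄_A = 2400.0, P̄_B = 30.95.
ε = (ΔQ_A/Q̄_A)/(ΔP_B/P̄_B) = (924/2400.0)/(-12.1/30.95) ≈ -0.985.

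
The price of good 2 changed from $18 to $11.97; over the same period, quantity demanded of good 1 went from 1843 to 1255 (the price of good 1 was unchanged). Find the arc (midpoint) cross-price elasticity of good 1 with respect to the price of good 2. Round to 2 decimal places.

0.94

ΔQ_1 = 1255 − 1843 = -588; ΔP_2 = 11.97 − 18 = -6.03.
Midpoints: Q̄_1 = 1549.0, P̄_2 = 14.98.
ε = (ΔQ_1/Q̄_1)/(ΔP_2/P̄_2) = (-588/1549.0)/(-6.03/14.98) ≈ 0.94.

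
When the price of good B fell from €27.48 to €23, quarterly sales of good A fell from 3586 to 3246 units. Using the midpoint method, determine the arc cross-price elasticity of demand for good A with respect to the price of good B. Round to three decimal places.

ΔQ_A = 3246 − 3586 = -340; ΔP_B = 23 − 27.48 = -4.48.
Midpoints: Q̄_A = 3416.0, P̄_B = 25.24.
ε = (ΔQ_A/Q̄_A)/(ΔP_B/P̄_B) = (-340/3416.0)/(-4.48/25.24) ≈ 0.561.
ε > 0: good A and good B are substitutes.

0.561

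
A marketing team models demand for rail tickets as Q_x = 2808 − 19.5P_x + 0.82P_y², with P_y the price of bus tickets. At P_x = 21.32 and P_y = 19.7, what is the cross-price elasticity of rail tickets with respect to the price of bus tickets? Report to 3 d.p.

0.235

At P_x = 21.32 and P_y = 19.7: Q_x = 2710.494.
∂Q_x/∂P_y = 1.64P_y = 1.64(19.7) = 32.3080.
ε = (∂Q_x/∂P_y)(P_y/Q_x) = 32.3080 × (19.7/2710.494) ≈ 0.235.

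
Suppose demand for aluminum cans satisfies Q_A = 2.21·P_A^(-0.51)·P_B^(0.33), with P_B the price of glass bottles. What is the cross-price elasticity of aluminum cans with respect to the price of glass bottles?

In a log-linear (constant-elasticity) demand function, the coefficient on the exponent of P_B is the cross-price elasticity.
ε = 0.33. Positive, so aluminum cans and glass bottles are substitutes.

0.33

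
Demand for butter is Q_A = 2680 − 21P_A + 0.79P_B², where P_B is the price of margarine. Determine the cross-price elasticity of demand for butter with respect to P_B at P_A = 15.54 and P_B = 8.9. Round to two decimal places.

At P_A = 15.54 and P_B = 8.9: Q_A = 2416.236.
∂Q_A/∂P_B = 1.58P_B = 1.58(8.9) = 14.0620.
ε = (∂Q_A/∂P_B)(P_B/Q_A) = 14.0620 × (8.9/2416.236) ≈ 0.05.

0.05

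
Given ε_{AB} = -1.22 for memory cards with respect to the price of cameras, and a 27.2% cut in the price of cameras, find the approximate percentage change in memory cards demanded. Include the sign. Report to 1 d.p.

33.2%

%ΔQ ≈ ε × %ΔP of cameras = -1.22 × (-27.2%) = 33.2%.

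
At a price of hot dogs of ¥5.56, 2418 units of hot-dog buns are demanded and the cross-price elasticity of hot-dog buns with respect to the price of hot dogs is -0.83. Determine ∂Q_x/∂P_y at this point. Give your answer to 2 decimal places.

-360.96

ε = (∂Q_x/∂P_y)·(P_y/Q_x) ⇒ ∂Q_x/∂P_y = ε·Q_x/P_y = -0.83 × 2418/5.56 ≈ -360.96.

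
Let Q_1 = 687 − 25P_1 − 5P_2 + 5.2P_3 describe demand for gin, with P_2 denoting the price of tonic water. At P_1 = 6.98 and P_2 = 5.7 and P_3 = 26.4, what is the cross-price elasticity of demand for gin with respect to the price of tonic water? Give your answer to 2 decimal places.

-0.05

At P_1 = 6.98 and P_2 = 5.7 and P_3 = 26.4: Q_1 = 621.28.
∂Q_1/∂P_2 = -5.
ε = (∂Q_1/∂P_2)(P_2/Q_1) = -5 × (5.7/621.28) ≈ -0.05.
Since ε < 0, gin and tonic water are complements.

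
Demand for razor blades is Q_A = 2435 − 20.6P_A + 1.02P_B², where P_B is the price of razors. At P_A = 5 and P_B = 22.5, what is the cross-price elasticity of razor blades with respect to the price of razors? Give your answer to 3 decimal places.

0.363

At P_A = 5 and P_B = 22.5: Q_A = 2848.375.
∂Q_A/∂P_B = 2.04P_B = 2.04(22.5) = 45.9000.
ε = (∂Q_A/∂P_B)(P_B/Q_A) = 45.9000 × (22.5/2848.375) ≈ 0.363.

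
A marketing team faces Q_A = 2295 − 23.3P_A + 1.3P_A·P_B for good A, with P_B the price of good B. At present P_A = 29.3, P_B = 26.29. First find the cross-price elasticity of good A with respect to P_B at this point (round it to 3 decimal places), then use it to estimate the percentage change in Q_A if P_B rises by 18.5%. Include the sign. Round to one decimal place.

At P_A = 29.3, P_B = 26.29: Q_A = 2613.696.
∂Q_A/∂P_B = 1.3P_A = 38.0900.
ε = (∂Q_A/∂P_B)(P_B/Q_A) = 38.0900 × 26.29/2613.696 ≈ 0.383.
%ΔQ_A ≈ ε × %ΔP_B = 0.383 × (18.5%) = 7.1%.

7.1%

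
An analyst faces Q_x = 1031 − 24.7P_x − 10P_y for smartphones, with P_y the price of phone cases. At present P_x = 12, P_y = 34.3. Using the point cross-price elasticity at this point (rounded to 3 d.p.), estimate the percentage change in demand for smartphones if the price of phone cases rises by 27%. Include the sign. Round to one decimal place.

At P_x = 12, P_y = 34.3: Q_x = 391.6.
∂Q_x/∂P_y = -10.
ε = (∂Q_x/∂P_y)(P_y/Q_x) = -10.0000 × 34.3/391.6 ≈ -0.876.
%ΔQ_x ≈ ε × %ΔP_y = -0.876 × (27%) = -23.7%.

-23.7%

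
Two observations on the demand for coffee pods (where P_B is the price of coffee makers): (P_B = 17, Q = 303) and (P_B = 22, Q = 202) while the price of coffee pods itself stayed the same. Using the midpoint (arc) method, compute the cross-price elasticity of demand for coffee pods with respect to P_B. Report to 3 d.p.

ΔQ_A = 202 − 303 = -101; ΔP_B = 22 − 17 = 5.
Midpoints: Q̄_A = 252.5, P̄_B = 19.50.
ε = (ΔQ_A/Q̄_A)/(ΔP_B/P̄_B) = (-101/252.5)/(5/19.50) ≈ -1.560.

-1.560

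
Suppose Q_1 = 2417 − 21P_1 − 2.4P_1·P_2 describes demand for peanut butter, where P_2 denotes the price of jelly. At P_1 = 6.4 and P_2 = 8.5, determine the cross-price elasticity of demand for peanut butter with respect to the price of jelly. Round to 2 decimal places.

At P_1 = 6.4 and P_2 = 8.5: Q_1 = 2152.04.
∂Q_1/∂P_2 = -2.4P_1 = -2.4(6.4) = -15.3600.
ε = (∂Q_1/∂P_2)(P_2/Q_1) = -15.3600 × (8.5/2152.04) ≈ -0.06.
ε < 0: complements.

-0.06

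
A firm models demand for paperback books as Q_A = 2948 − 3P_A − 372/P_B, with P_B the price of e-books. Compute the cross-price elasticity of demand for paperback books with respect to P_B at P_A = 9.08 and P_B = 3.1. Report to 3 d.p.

0.043

At P_A = 9.08 and P_B = 3.1: Q_A = 2800.76.
∂Q_A/∂P_B = 372/P_B² = 38.7097.
ε = (∂Q_A/∂P_B)(P_B/Q_A) = 38.7097 × (3.1/2800.76) ≈ 0.043.
ε > 0: substitutes.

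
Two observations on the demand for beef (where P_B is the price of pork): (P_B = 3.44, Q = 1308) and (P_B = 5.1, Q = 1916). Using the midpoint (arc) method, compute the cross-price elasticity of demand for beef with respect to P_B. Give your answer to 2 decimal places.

ΔQ_A = 1916 − 1308 = 608; ΔP_B = 5.1 − 3.44 = 1.66.
Midpoints: Q̄_A = 1612.0, P̄_B = 4.27.
ε = (ΔQ_A/Q̄_A)/(ΔP_B/P̄_B) = (608/1612.0)/(1.66/4.27) ≈ 0.97.

0.97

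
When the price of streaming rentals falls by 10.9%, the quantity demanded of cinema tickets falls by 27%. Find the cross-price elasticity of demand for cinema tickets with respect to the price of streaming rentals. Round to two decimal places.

ε = (%ΔQ of cinema tickets) / (%ΔP of streaming rentals) = (-27%) / (-10.9%) ≈ 2.48.

2.48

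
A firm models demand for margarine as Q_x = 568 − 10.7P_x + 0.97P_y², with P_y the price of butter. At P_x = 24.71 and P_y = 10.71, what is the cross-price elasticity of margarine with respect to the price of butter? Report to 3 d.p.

At P_x = 24.71 and P_y = 10.71: Q_x = 414.866.
∂Q_x/∂P_y = 1.94P_y = 1.94(10.71) = 20.7774.
ε = (∂Q_x/∂P_y)(P_y/Q_x) = 20.7774 × (10.71/414.866) ≈ 0.536.

0.536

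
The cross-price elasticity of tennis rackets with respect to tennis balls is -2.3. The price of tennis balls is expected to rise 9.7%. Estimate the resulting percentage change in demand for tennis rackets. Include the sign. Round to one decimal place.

%ΔQ ≈ ε × %ΔP of tennis balls = -2.3 × (9.7%) = -22.3%.
Demand for tennis rackets falls by about 22.3%.

-22.3%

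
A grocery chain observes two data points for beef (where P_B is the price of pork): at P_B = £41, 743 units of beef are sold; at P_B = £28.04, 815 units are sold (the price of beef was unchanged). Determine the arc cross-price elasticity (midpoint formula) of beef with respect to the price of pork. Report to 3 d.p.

-0.246

ΔQ_A = 815 − 743 = 72; ΔP_B = 28.04 − 41 = -12.96.
Midpoints: Q̄_A = 779.0, P̄_B = 34.52.
ε = (ΔQ_A/Q̄_A)/(ΔP_B/P̄_B) = (72/779.0)/(-12.96/34.52) ≈ -0.246.
ε < 0: beef and pork are complements.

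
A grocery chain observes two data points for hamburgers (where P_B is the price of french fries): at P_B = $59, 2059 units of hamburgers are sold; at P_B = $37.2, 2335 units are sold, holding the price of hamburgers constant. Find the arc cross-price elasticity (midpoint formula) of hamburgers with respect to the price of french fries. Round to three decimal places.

ΔQ_A = 2335 − 2059 = 276; ΔP_B = 37.2 − 59 = -21.8.
Midpoints: Q̄_A = 2197.0, P̄_B = 48.10.
ε = (ΔQ_A/Q̄_A)/(ΔP_B/P̄_B) = (276/2197.0)/(-21.8/48.10) ≈ -0.277.

-0.277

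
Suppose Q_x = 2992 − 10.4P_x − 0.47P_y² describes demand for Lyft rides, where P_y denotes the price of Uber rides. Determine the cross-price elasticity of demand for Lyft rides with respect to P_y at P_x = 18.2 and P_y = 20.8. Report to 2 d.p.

At P_x = 18.2 and P_y = 20.8: Q_x = 2599.379.
∂Q_x/∂P_y = -0.94P_y = -0.94(20.8) = -19.5520.
ε = (∂Q_x/∂P_y)(P_y/Q_x) = -19.5520 × (20.8/2599.379) ≈ -0.16.
ε < 0: complements.

-0.16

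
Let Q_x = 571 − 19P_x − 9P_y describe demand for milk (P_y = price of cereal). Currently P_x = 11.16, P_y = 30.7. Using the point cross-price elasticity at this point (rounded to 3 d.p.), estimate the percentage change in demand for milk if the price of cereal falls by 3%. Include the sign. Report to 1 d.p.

10.0%

At P_x = 11.16, P_y = 30.7: Q_x = 82.66.
∂Q_x/∂P_y = -9.
ε = (∂Q_x/∂P_y)(P_y/Q_x) = -9.0000 × 30.7/82.66 ≈ -3.343.
%ΔQ_x ≈ ε × %ΔP_y = -3.343 × (-3%) = 10.0%.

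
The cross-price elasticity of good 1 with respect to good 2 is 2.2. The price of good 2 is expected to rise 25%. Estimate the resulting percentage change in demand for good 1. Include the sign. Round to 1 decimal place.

55.0%

%ΔQ ≈ ε × %ΔP of good 2 = 2.2 × (25%) = 55.0%.
Demand for good 1 rises by about 55.0%.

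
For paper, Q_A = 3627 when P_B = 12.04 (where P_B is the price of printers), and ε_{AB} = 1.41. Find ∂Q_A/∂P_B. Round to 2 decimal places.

424.76

ε = (∂Q_A/∂P_B)·(P_B/Q_A) ⇒ ∂Q_A/∂P_B = ε·Q_A/P_B = 1.41 × 3627/12.04 ≈ 424.76.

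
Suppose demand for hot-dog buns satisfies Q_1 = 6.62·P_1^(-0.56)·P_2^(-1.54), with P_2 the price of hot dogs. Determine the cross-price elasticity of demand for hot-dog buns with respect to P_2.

In a log-linear (constant-elasticity) demand function, the coefficient on the exponent of P_2 is the cross-price elasticity.
ε = -1.54. Negative, so hot-dog buns and hot dogs are complements.

-1.54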